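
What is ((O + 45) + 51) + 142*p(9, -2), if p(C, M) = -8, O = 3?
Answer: -1037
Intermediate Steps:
((O + 45) + 51) + 142*p(9, -2) = ((3 + 45) + 51) + 142*(-8) = (48 + 51) - 1136 = 99 - 1136 = -1037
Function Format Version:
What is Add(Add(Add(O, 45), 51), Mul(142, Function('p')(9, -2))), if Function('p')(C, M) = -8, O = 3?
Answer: -1037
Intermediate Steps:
Add(Add(Add(O, 45), 51), Mul(142, Function('p')(9, -2))) = Add(Add(Add(3, 45), 51), Mul(142, -8)) = Add(Add(48, 51), -1136) = Add(99, -1136) = -1037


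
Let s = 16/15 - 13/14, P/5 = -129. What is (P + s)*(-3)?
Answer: 135421/70 ≈ 1934.6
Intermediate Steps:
P = -645 (P = 5*(-129) = -645)
s = 29/210 (s = 16*(1/15) - 13*1/14 = 16/15 - 13/14 = 29/210 ≈ 0.13810)
(P + s)*(-3) = (-645 + 29/210)*(-3) = -135421/210*(-3) = 135421/70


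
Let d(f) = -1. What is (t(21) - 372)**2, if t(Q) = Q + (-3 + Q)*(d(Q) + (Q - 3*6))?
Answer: 99225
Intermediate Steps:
t(Q) = Q + (-19 + Q)*(-3 + Q) (t(Q) = Q + (-3 + Q)*(-1 + (Q - 3*6)) = Q + (-3 + Q)*(-1 + (Q - 1*18)) = Q + (-3 + Q)*(-1 + (Q - 18)) = Q + (-3 + Q)*(-1 + (-18 + Q)) = Q + (-3 + Q)*(-19 + Q) = Q + (-19 + Q)*(-3 + Q))
(t(21) - 372)**2 = ((57 + 21**2 - 21*21) - 372)**2 = ((57 + 441 - 441) - 372)**2 = (57 - 372)**2 = (-315)**2 = 99225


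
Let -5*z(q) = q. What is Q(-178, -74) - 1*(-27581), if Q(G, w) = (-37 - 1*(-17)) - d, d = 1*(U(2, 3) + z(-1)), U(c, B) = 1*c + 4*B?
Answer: 137734/5 ≈ 27547.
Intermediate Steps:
U(c, B) = c + 4*B
z(q) = -q/5
d = 71/5 (d = 1*((2 + 4*3) - ⅕*(-1)) = 1*((2 + 12) + ⅕) = 1*(14 + ⅕) = 1*(71/5) = 71/5 ≈ 14.200)
Q(G, w) = -171/5 (Q(G, w) = (-37 - 1*(-17)) - 1*71/5 = (-37 + 17) - 71/5 = -20 - 71/5 = -171/5)
Q(-178, -74) - 1*(-27581) = -171/5 - 1*(-27581) = -171/5 + 27581 = 137734/5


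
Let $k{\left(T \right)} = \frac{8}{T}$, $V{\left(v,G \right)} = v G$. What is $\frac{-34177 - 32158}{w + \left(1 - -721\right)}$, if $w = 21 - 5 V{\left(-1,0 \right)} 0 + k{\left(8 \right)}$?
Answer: $- \frac{66335}{723} \approx -91.75$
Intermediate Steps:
$V{\left(v,G \right)} = G v$
$w = 1$ ($w = 21 - 5 \cdot 0 \left(-1\right) 0 + \frac{8}{8} = 21 \left(-5\right) 0 \cdot 0 + 8 \cdot \frac{1}{8} = 21 \cdot 0 \cdot 0 + 1 = 21 \cdot 0 + 1 = 0 + 1 = 1$)
$\frac{-34177 - 32158}{w + \left(1 - -721\right)} = \frac{-34177 - 32158}{1 + \left(1 - -721\right)} = - \frac{66335}{1 + \left(1 + 721\right)} = - \frac{66335}{1 + 722} = - \frac{66335}{723}$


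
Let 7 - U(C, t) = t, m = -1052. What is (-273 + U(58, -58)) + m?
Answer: -1260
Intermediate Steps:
U(C, t) = 7 - t
(-273 + U(58, -58)) + m = (-273 + (7 - 1*(-58))) - 1052 = (-273 + (7 + 58)) - 1052 = (-273 + 65) - 1052 = -208 - 1052 = -1260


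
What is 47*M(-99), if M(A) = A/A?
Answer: 47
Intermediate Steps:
M(A) = 1
47*M(-99) = 47*1 = 47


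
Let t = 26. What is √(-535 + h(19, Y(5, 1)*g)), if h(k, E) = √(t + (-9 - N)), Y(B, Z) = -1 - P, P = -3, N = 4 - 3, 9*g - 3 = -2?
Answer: 3*I*√59 ≈ 23.043*I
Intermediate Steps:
g = ⅑ (g = ⅓ + (⅑)*(-2) = ⅓ - 2/9 = ⅑ ≈ 0.11111)
N = 1
Y(B, Z) = 2 (Y(B, Z) = -1 - 1*(-3) = -1 + 3 = 2)
h(k, E) = 4 (h(k, E) = √(26 + (-9 - 1*1)) = √(26 + (-9 - 1)) = √(26 - 10) = √16 = 4)
√(-535 + h(19, Y(5, 1)*g)) = √(-535 + 4) = √(-531) = 3*I*√59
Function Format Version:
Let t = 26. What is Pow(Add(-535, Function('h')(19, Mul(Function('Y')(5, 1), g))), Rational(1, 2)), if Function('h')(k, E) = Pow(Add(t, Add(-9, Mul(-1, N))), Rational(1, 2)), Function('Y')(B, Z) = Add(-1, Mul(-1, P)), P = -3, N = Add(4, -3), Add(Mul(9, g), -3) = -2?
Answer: Mul(3, I, Pow(59, Rational(1, 2))) ≈ Mul(23.043, I)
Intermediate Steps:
g = Rational(1, 9) (g = Add(Rational(1, 3), Mul(Rational(1, 9), -2)) = Add(Rational(1, 3), Rational(-2, 9)) = Rational(1, 9) ≈ 0.11111)
N = 1
Function('Y')(B, Z) = 2 (Function('Y')(B, Z) = Add(-1, Mul(-1, -3)) = Add(-1, 3) = 2)
Function('h')(k, E) = 4 (Function('h')(k, E) = Pow(Add(26, Add(-9, Mul(-1, 1))), Rational(1, 2)) = Pow(Add(26, Add(-9, -1)), Rational(1, 2)) = Pow(Add(26, -10), Rational(1, 2)) = Pow(16, Rational(1, 2)) = 4)
Pow(Add(-535, Function('h')(19, Mul(Function('Y')(5, 1), g))), Rational(1, 2)) = Pow(Add(-535, 4), Rational(1, 2)) = Pow(-531, Rational(1, 2)) = Mul(3, I, Pow(59, Rational(1, 2)))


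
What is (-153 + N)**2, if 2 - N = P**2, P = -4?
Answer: 27889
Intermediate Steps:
N = -14 (N = 2 - 1*(-4)**2 = 2 - 1*16 = 2 - 16 = -14)
(-153 + N)**2 = (-153 - 14)**2 = (-167)**2 = 27889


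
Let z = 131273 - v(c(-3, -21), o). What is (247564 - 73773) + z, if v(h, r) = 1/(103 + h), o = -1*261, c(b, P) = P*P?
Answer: 165954815/544 ≈ 3.0506e+5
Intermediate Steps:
c(b, P) = P²
o = -261
z = 71412511/544 (z = 131273 - 1/(103 + (-21)²) = 131273 - 1/(103 + 441) = 131273 - 1/544 = 71412511/544 ≈ 1.3127e+5)
(247564 - 73773) + z = (247564 - 73773) + 71412511/544 = 173791 + 71412511/544 = 165954815/544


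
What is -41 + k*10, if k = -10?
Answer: -141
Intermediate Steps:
-41 + k*10 = -41 - 10*10 = -41 - 100 = -141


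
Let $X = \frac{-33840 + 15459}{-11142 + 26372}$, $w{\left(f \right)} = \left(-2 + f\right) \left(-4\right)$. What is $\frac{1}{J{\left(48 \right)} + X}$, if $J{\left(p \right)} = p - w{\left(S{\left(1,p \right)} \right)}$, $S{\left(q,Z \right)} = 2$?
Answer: $\frac{15230}{712659} \approx 0.021371$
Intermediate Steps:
$w{\left(f \right)} = 8 - 4 f$
$X = - \frac{18381}{15230} \approx -1.2069$
$J{\left(p \right)} = p$ ($J{\left(p \right)} = p - \left(8 - 8\right) = p - 0 = p + 0 = p$)
$\frac{1}{J{\left(48 \right)} + X} = \frac{1}{48 - \frac{18381}{15230}} = \frac{1}{\frac{712659}{15230}} = \frac{15230}{712659}$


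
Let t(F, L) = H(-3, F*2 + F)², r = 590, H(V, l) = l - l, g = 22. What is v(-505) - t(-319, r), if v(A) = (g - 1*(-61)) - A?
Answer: 588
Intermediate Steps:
H(V, l) = 0
t(F, L) = 0 (t(F, L) = 0² = 0)
v(A) = 83 - A (v(A) = (22 - 1*(-61)) - A = (22 + 61) - A = 83 - A)
v(-505) - t(-319, r) = (83 - 1*(-505)) - 1*0 = (83 + 505) + 0 = 588 + 0 = 588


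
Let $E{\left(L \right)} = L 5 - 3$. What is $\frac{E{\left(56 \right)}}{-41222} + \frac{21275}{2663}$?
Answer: $\frac{876260399}{109774186} \approx 7.9824$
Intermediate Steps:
$E{\left(L \right)} = -3 + 5 L$ ($E{\left(L \right)} = 5 L - 3 = -3 + 5 L$)
$\frac{E{\left(56 \right)}}{-41222} + \frac{21275}{2663} = \frac{-3 + 5 \cdot 56}{-41222} + \frac{21275}{2663} = \left(-3 + 280\right) \left(- \frac{1}{41222}\right) + 21275 \cdot \frac{1}{2663} = 277 \left(- \frac{1}{41222}\right) + \frac{21275}{2663} = - \frac{277}{41222} + \frac{21275}{2663} = \frac{876260399}{109774186}$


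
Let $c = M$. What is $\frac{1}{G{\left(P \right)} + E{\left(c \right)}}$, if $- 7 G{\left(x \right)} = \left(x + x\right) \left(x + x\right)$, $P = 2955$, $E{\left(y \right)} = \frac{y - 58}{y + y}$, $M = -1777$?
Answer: $- \frac{24878}{124134454555} \approx -2.0041 \cdot 10^{-7}$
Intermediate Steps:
$c = -1777$
$E{\left(y \right)} = \frac{-58 + y}{2 y}$
$G{\left(x \right)} = - \frac{4 x^{2}}{7}$ ($G{\left(x \right)} = - \frac{\left(x + x\right) \left(x + x\right)}{7} = - \frac{2 x 2 x}{7} = - \frac{4 x^{2}}{7}$)
$\frac{1}{G{\left(P \right)} + E{\left(c \right)}} = \frac{1}{- \frac{4 \cdot 2955^{2}}{7} + \frac{-58 - 1777}{2 \left(-1777\right)}} = \frac{1}{\left(- \frac{4}{7}\right) 8732025 + \frac{1}{2} \left(- \frac{1}{1777}\right) \left(-1835\right)} = \frac{1}{- \frac{34928100}{7} + \frac{1835}{3554}} = \frac{1}{- \frac{124134454555}{24878}} = - \frac{24878}{124134454555}$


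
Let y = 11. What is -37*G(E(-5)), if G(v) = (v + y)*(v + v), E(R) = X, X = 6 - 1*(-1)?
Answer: -9324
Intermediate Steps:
X = 7 (X = 6 + 1 = 7)
E(R) = 7
G(v) = 2*v*(11 + v) (G(v) = (v + 11)*(v + v) = (11 + v)*(2*v) = 2*v*(11 + v))
-37*G(E(-5)) = -74*7*(11 + 7) = -74*7*18 = -37*252 = -9324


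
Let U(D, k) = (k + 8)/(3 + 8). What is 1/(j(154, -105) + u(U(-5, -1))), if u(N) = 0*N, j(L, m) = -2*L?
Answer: -1/308 ≈ -0.0032468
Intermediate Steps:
U(D, k) = 8/11 + k/11 (U(D, k) = (8 + k)/11 = (8 + k)*(1/11) = 8/11 + k/11)
u(N) = 0
1/(j(154, -105) + u(U(-5, -1))) = 1/(-2*154 + 0) = 1/(-308 + 0) = 1/(-308) = -1/308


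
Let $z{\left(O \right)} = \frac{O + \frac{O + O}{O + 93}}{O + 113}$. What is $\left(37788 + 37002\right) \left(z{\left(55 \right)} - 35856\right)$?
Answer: $- \frac{5556369319155}{2072} \approx -2.6816 \cdot 10^{9}$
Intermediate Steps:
$z{\left(O \right)} = \frac{O + \frac{2 O}{93 + O}}{113 + O}$
$\left(37788 + 37002\right) \left(z{\left(55 \right)} - 35856\right) = \left(37788 + 37002\right) \left(\frac{55 \left(95 + 55\right)}{10509 + 55^{2} + 206 \cdot 55} - 35856\right) = 74790 \left(55 \frac{1}{10509 + 3025 + 11330} \cdot 150 - 35856\right) = 74790 \left(55 \cdot \frac{1}{24864} \cdot 150 - 35856\right) = 74790 \left(\frac{1375}{4144} - 35856\right) = 74790 \left(- \frac{148585889}{4144}\right) = - \frac{5556369319155}{2072}$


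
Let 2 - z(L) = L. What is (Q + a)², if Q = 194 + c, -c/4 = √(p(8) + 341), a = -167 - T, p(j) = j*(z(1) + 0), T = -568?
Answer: 359609 - 4760*√349 ≈ 2.7069e+5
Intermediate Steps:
z(L) = 2 - L
p(j) = j (p(j) = j*((2 - 1*1) + 0) = j*((2 - 1) + 0) = j*(1 + 0) = j*1 = j)
a = 401 (a = -167 - 1*(-568) = -167 + 568 = 401)
c = -4*√349 (c = -4*√(8 + 341) = -4*√349 ≈ -74.726)
Q = 194 - 4*√349 ≈ 119.27
(Q + a)² = ((194 - 4*√349) + 401)² = (595 - 4*√349)²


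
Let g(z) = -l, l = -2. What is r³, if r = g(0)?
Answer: 8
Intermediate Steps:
g(z) = 2 (g(z) = -1*(-2) = 2)
r = 2
r³ = 2³ = 8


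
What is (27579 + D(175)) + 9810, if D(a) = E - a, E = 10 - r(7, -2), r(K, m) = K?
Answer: 37217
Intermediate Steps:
E = 3 (E = 10 - 1*7 = 10 - 7 = 3)
D(a) = 3 - a
(27579 + D(175)) + 9810 = (27579 + (3 - 1*175)) + 9810 = (27579 + (3 - 175)) + 9810 = (27579 - 172) + 9810 = 27407 + 9810 = 37217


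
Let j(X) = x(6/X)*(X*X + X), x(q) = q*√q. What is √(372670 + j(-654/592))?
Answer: √(6061510717630 - 375069*I*√4033)/4033 ≈ 610.47 - 0.0011994*I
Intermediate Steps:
x(q) = q^(3/2)
j(X) = 6*√6*(1/X)^(3/2)*(X + X²) (j(X) = (6/X)^(3/2)*(X*X + X) = (6*√6*(1/X)^(3/2))*(X² + X) = (6*√6*(1/X)^(3/2))*(X + X²) = 6*√6*(1/X)^(3/2)*(X + X²))
√(372670 + j(-654/592)) = √(372670 + 6*(-654/592)*√6*(1/(-654/592))^(3/2)*(1 - 654/592)) = √(372670 + 6*(-654*1/592)*√6*(1/(-654*1/592))^(3/2)*(1 - 654*1/592)) = √(372670 + 6*(-327/296)*√6*(1/(-327/296))^(3/2)*(1 - 327/296)) = √(372670 + 6*(-327/296)*√6*(-296/327)^(3/2)*(-31/296)) = √(372670 + 6*(-327/296)*√6*(-592*I*√24198/106929)*(-31/296)) = √(372670 - 93*I*√4033/4033)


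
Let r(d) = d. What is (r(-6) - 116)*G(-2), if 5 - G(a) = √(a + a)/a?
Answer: -610 - 122*I ≈ -610.0 - 122.0*I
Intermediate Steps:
G(a) = 5 - √2/√a (G(a) = 5 - √(a + a)/a = 5 - √(2*a)/a = 5 - √2*√a/a = 5 - √2/√a)
(r(-6) - 116)*G(-2) = (-6 - 116)*(5 - √2/√(-2)) = -122*(5 - √2*(-I*√2/2)) = -122*(5 + I) = -610 - 122*I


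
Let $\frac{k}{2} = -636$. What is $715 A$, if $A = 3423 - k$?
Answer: $3356925$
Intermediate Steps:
$k = -1272$ ($k = 2 \left(-636\right) = -1272$)
$A = 4695$ ($A = 3423 - -1272 = 3423 + 1272 = 4695$)
$715 A = 715 \cdot 4695 = 3356925$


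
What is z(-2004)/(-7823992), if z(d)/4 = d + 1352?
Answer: 326/977999 ≈ 0.00033333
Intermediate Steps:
z(d) = 5408 + 4*d (z(d) = 4*(d + 1352) = 4*(1352 + d) = 5408 + 4*d)
z(-2004)/(-7823992) = (5408 + 4*(-2004))/(-7823992) = (5408 - 8016)*(-1/7823992) = -2608*(-1/7823992) = 326/977999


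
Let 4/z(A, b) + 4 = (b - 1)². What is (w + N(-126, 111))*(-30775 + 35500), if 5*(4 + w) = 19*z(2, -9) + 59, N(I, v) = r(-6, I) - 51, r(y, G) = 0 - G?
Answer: 3135825/8 ≈ 3.9198e+5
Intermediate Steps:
r(y, G) = -G
N(I, v) = -51 - I (N(I, v) = -I - 51 = -51 - I)
z(A, b) = 4/(-4 + (-1 + b)²) (z(A, b) = 4/(-4 + (b - 1)²) = 4/(-4 + (-1 + b)²))
w = 191/24 (w = -4 + (19*(4/(-4 + (-1 - 9)²)) + 59)/5 = -4 + (19*(4/(-4 + (-10)²)) + 59)/5 = -4 + (19*(4/(-4 + 100)) + 59)/5 = -4 + (19*(4/96) + 59)/5 = -4 + (19*(4*(1/96)) + 59)/5 = -4 + (19*(1/24) + 59)/5 = -4 + (19/24 + 59)/5 = -4 + (⅕)*(1435/24) = -4 + 287/24 = 191/24 ≈ 7.9583)
(w + N(-126, 111))*(-30775 + 35500) = (191/24 + (-51 - 1*(-126)))*(-30775 + 35500) = (191/24 + (-51 + 126))*4725 = (191/24 + 75)*4725 = (1991/24)*4725 = 3135825/8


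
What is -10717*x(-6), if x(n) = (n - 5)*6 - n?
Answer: 643020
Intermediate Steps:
x(n) = -30 + 5*n (x(n) = (-5 + n)*6 - n = (-30 + 6*n) - n = -30 + 5*n)
-10717*x(-6) = -10717*(-30 + 5*(-6)) = -10717*(-30 - 30) = -10717*(-60) = 643020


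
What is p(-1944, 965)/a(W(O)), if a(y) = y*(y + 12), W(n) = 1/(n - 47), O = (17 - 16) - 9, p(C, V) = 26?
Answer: -78650/659 ≈ -119.35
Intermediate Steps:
O = -8 (O = 1 - 9 = -8)
W(n) = 1/(-47 + n)
a(y) = y*(12 + y)
p(-1944, 965)/a(W(O)) = 26/(((12 + 1/(-47 - 8))/(-47 - 8))) = 26/(((12 + 1/(-55))/(-55))) = 26/((-(12 - 1/55)/55)) = 26/((-1/55*659/55)) = 26/(-659/3025) = 26*(-3025/659) = -78650/659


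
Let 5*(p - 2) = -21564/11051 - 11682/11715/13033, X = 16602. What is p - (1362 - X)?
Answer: 3896504376713336/255649137325 ≈ 15242.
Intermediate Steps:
p = 411523880336/255649137325 (p = 2 + (-21564/11051 - 11682/11715/13033)/5 = 2 + (-21564*1/11051 - 11682*1/11715*(1/13033))/5 = 2 + (-21564/11051 - 354/355*1/13033)/5 = 2 + (-21564/11051 - 354/4626715)/5 = 2 + (⅕)*(-99774394314/51129827465) = 2 - 99774394314/255649137325 = 411523880336/255649137325 ≈ 1.6097)
p - (1362 - X) = 411523880336/255649137325 - (1362 - 1*16602) = 411523880336/255649137325 - (1362 - 16602) = 411523880336/255649137325 - 1*(-15240) = 411523880336/255649137325 + 15240 = 3896504376713336/255649137325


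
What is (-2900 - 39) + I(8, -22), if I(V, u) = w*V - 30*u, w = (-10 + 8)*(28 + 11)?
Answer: -2903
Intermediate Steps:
w = -78 (w = -2*39 = -78)
I(V, u) = -78*V - 30*u
(-2900 - 39) + I(8, -22) = (-2900 - 39) + (-78*8 - 30*(-22)) = -2939 + (-624 + 660) = -2939 + 36 = -2903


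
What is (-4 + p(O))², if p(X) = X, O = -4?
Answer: 64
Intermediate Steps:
(-4 + p(O))² = (-4 - 4)² = (-8)² = 64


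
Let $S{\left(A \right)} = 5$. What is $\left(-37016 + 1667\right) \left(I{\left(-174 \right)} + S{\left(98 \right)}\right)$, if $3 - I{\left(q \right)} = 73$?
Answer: $2297685$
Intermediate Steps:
$I{\left(q \right)} = -70$ ($I{\left(q \right)} = 3 - 73 = -70$)
$\left(-37016 + 1667\right) \left(I{\left(-174 \right)} + S{\left(98 \right)}\right) = \left(-37016 + 1667\right) \left(-70 + 5\right) = \left(-35349\right) \left(-65\right) = 2297685$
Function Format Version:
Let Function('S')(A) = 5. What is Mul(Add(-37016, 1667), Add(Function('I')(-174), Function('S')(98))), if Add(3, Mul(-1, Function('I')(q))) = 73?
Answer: 2297685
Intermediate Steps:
Function('I')(q) = -70 (Function('I')(q) = Add(3, Mul(-1, 73)) = Add(3, -73) = -70)
Mul(Add(-37016, 1667), Add(Function('I')(-174), Function('S')(98))) = Mul(Add(-37016, 1667), Add(-70, 5)) = Mul(-35349, -65) = 2297685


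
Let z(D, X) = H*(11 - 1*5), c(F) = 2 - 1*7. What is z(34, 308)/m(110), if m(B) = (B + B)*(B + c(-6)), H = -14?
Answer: -1/275 ≈ -0.0036364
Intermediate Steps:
c(F) = -5 (c(F) = 2 - 7 = -5)
m(B) = 2*B*(-5 + B) (m(B) = (B + B)*(B - 5) = (2*B)*(-5 + B) = 2*B*(-5 + B))
z(D, X) = -84 (z(D, X) = -14*(11 - 1*5) = -14*(11 - 5) = -14*6 = -84)
z(34, 308)/m(110) = -84*1/(220*(-5 + 110)) = -84/(2*110*105) = -84/23100 = -84*1/23100 = -1/275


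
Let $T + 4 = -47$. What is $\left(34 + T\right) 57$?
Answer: $-969$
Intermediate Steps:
$T = -51$ ($T = -4 - 47 = -51$)
$\left(34 + T\right) 57 = \left(34 - 51\right) 57 = \left(-17\right) 57 = -969$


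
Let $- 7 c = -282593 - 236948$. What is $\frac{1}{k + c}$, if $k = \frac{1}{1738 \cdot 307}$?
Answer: $\frac{3734962}{277209413213} \approx 1.3473 \cdot 10^{-5}$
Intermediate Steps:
$k = \frac{1}{533566} \approx 1.8742 \cdot 10^{-6}$
$c = \frac{519541}{7}$ ($c = - \frac{-282593 - 236948}{7} = \left(- \frac{1}{7}\right) \left(-519541\right) = \frac{519541}{7} \approx 74220.0$)
$\frac{1}{k + c} = \frac{1}{\frac{1}{533566} + \frac{519541}{7}} = \frac{1}{\frac{277209413213}{3734962}} = \frac{3734962}{277209413213}$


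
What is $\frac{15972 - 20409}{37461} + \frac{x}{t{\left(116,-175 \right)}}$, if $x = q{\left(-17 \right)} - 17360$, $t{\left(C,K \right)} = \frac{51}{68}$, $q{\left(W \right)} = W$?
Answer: $- \frac{867950833}{37461} \approx -23169.0$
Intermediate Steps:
$t{\left(C,K \right)} = \frac{3}{4}$ ($t{\left(C,K \right)} = 51 \cdot \frac{1}{68} = \frac{3}{4}$)
$x = -17377$ ($x = -17 - 17360 = -17377$)
$\frac{15972 - 20409}{37461} + \frac{x}{t{\left(116,-175 \right)}} = \frac{15972 - 20409}{37461} - \frac{17377}{\frac{3}{4}} = \left(-4437\right) \frac{1}{37461} - \frac{69508}{3} = - \frac{1479}{12487} - \frac{69508}{3} = - \frac{867950833}{37461}$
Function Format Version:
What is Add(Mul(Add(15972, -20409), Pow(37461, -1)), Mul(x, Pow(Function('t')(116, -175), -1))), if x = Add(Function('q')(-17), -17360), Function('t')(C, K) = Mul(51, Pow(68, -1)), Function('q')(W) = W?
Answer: Rational(-867950833, 37461) ≈ -23169.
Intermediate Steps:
Function('t')(C, K) = Rational(3, 4) (Function('t')(C, K) = Mul(51, Rational(1, 68)) = Rational(3, 4))
x = -17377 (x = Add(-17, -17360) = -17377)
Add(Mul(Add(15972, -20409), Pow(37461, -1)), Mul(x, Pow(Function('t')(116, -175), -1))) = Add(Mul(Add(15972, -20409), Pow(37461, -1)), Mul(-17377, Pow(Rational(3, 4), -1))) = Add(Mul(-4437, Rational(1, 37461)), Mul(-17377, Rational(4, 3))) = Add(Rational(-1479, 12487), Rational(-69508, 3)) = Rational(-867950833, 37461)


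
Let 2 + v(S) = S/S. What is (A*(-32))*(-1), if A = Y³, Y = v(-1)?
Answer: -32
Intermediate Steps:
v(S) = -1 (v(S) = -2 + S/S = -2 + 1 = -1)
Y = -1
A = -1 (A = (-1)³ = -1)
(A*(-32))*(-1) = -1*(-32)*(-1) = 32*(-1) = -32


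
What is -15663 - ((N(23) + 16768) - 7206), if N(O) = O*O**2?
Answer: -37392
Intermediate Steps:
N(O) = O**3
-15663 - ((N(23) + 16768) - 7206) = -15663 - ((23**3 + 16768) - 7206) = -15663 - ((12167 + 16768) - 7206) = -15663 - (28935 - 7206) = -15663 - 1*21729 = -15663 - 21729 = -37392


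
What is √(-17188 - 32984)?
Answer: 2*I*√12543 ≈ 223.99*I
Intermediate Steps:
√(-17188 - 32984) = √(-50172) = 2*I*√12543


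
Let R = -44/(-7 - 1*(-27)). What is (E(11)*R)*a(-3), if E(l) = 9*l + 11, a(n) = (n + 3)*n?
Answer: 0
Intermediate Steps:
a(n) = n*(3 + n) (a(n) = (3 + n)*n = n*(3 + n))
E(l) = 11 + 9*l
R = -11/5 (R = -44/(-7 + 27) = -44/20 = -44*1/20 = -11/5 ≈ -2.2000)
(E(11)*R)*a(-3) = ((11 + 9*11)*(-11/5))*(-3*(3 - 3)) = ((11 + 99)*(-11/5))*(-3*0) = (110*(-11/5))*0 = -242*0 = 0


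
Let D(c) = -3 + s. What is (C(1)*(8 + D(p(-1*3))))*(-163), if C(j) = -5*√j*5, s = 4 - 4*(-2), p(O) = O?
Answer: 69275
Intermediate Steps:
s = 12 (s = 4 + 8 = 12)
D(c) = 9 (D(c) = -3 + 12 = 9)
C(j) = -25*√j
(C(1)*(8 + D(p(-1*3))))*(-163) = ((-25*√1)*(8 + 9))*(-163) = (-25*1*17)*(-163) = -25*17*(-163) = -425*(-163) = 69275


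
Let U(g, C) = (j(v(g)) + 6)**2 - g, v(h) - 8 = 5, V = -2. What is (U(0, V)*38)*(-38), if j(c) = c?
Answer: -521284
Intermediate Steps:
v(h) = 13 (v(h) = 8 + 5 = 13)
U(g, C) = 361 - g (U(g, C) = (13 + 6)**2 - g = 19**2 - g = 361 - g)
(U(0, V)*38)*(-38) = ((361 - 1*0)*38)*(-38) = ((361 + 0)*38)*(-38) = (361*38)*(-38) = 13718*(-38) = -521284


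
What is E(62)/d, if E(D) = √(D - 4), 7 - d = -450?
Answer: √58/457 ≈ 0.016665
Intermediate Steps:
d = 457 (d = 7 - 1*(-450) = 7 + 450 = 457)
E(D) = √(-4 + D)
E(62)/d = √(-4 + 62)/457 = √58*(1/457) = √58/457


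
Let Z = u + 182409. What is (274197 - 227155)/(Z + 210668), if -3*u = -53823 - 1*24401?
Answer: 141126/1257455 ≈ 0.11223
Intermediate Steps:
u = 78224/3 (u = -(-53823 - 1*24401)/3 = -(-53823 - 24401)/3 = -⅓*(-78224) = 78224/3 ≈ 26075.)
Z = 625451/3 (Z = 78224/3 + 182409 = 625451/3 ≈ 2.0848e+5)
(274197 - 227155)/(Z + 210668) = (274197 - 227155)/(625451/3 + 210668) = 47042/(1257455/3) = 47042*(3/1257455) = 141126/1257455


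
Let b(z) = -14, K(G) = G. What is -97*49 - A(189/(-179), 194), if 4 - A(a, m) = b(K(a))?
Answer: -4771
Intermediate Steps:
A(a, m) = 18 (A(a, m) = 4 - 1*(-14) = 4 + 14 = 18)
-97*49 - A(189/(-179), 194) = -97*49 - 1*18 = -4753 - 18 = -4771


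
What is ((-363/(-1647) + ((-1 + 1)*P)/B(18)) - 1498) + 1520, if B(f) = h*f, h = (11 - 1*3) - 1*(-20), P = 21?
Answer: 12199/549 ≈ 22.220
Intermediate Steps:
h = 28 (h = (11 - 3) + 20 = 8 + 20 = 28)
B(f) = 28*f
((-363/(-1647) + ((-1 + 1)*P)/B(18)) - 1498) + 1520 = ((-363/(-1647) + ((-1 + 1)*21)/((28*18))) - 1498) + 1520 = ((-363*(-1/1647) + (0*21)/504) - 1498) + 1520 = ((121/549 + 0*(1/504)) - 1498) + 1520 = ((121/549 + 0) - 1498) + 1520 = (121/549 - 1498) + 1520 = -822281/549 + 1520 = 12199/549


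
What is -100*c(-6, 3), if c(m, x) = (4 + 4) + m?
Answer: -200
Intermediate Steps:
c(m, x) = 8 + m
-100*c(-6, 3) = -100*(8 - 6) = -100*2 = -200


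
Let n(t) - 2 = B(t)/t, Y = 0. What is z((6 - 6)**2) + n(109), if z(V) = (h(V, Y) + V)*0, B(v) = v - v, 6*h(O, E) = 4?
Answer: 2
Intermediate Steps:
h(O, E) = 2/3 (h(O, E) = (1/6)*4 = 2/3)
B(v) = 0
z(V) = 0 (z(V) = (2/3 + V)*0 = 0)
n(t) = 2 (n(t) = 2 + 0/t = 2 + 0 = 2)
z((6 - 6)**2) + n(109) = 0 + 2 = 2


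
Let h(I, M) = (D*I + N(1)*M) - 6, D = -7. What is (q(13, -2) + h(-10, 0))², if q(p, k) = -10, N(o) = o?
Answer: 2916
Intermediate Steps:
h(I, M) = -6 + M - 7*I (h(I, M) = (-7*I + 1*M) - 6 = (-7*I + M) - 6 = (M - 7*I) - 6 = -6 + M - 7*I)
(q(13, -2) + h(-10, 0))² = (-10 + (-6 + 0 - 7*(-10)))² = (-10 + (-6 + 0 + 70))² = (-10 + 64)² = 54² = 2916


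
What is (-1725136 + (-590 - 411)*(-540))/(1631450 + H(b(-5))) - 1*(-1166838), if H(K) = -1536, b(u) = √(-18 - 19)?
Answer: 950922203668/814957 ≈ 1.1668e+6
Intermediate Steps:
b(u) = I*√37 (b(u) = √(-37) = I*√37)
(-1725136 + (-590 - 411)*(-540))/(1631450 + H(b(-5))) - 1*(-1166838) = (-1725136 + (-590 - 411)*(-540))/(1631450 - 1536) - 1*(-1166838) = (-1725136 - 1001*(-540))/1629914 + 1166838 = (-1725136 + 540540)*(1/1629914) + 1166838 = -1184596*1/1629914 + 1166838 = -592298/814957 + 1166838 = 950922203668/814957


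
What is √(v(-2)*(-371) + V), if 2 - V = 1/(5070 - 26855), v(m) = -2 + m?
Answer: √705235152135/21785 ≈ 38.549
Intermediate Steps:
V = 43571/21785 (V = 2 - 1/(5070 - 26855) = 2 - 1/(-21785) = 2 - 1*(-1/21785) = 2 + 1/21785 = 43571/21785 ≈ 2.0000)
√(v(-2)*(-371) + V) = √((-2 - 2)*(-371) + 43571/21785) = √(-4*(-371) + 43571/21785) = √(1484 + 43571/21785) = √(32372511/21785) = √705235152135/21785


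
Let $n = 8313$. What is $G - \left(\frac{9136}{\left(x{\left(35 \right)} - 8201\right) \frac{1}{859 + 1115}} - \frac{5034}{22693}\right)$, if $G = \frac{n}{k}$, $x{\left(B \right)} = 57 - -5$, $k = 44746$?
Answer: $\frac{6105313930209913}{2754837113314} \approx 2216.2$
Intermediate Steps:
$x{\left(B \right)} = 62$ ($x{\left(B \right)} = 57 + 5 = 62$)
$G = \frac{8313}{44746} \approx 0.18578$
$G - \left(\frac{9136}{\left(x{\left(35 \right)} - 8201\right) \frac{1}{859 + 1115}} - \frac{5034}{22693}\right) = \frac{8313}{44746} - \left(\frac{9136}{\left(62 - 8201\right) \frac{1}{859 + 1115}} - \frac{5034}{22693}\right) = \frac{8313}{44746} - \left(\frac{9136}{\left(-8139\right) \frac{1}{1974}} - \frac{5034}{22693}\right) = \frac{8313}{44746} - \left(\frac{9136}{- \frac{2713}{658}} - \frac{5034}{22693}\right) = \frac{8313}{44746} - \left(9136 \left(- \frac{658}{2713}\right) - \frac{5034}{22693}\right) = \frac{8313}{44746} - \left(- \frac{6011488}{2713} - \frac{5034}{22693}\right) = \frac{8313}{44746} - - \frac{136432354426}{61566109} = \frac{8313}{44746} + \frac{136432354426}{61566109} = \frac{6105313930209913}{2754837113314}$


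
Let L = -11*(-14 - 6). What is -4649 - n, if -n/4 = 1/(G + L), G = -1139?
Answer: -4272435/919 ≈ -4649.0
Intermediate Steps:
L = 220 (L = -11*(-20) = 220)
n = 4/919 (n = -4/(-1139 + 220) = -4/(-919) = -4*(-1/919) = 4/919 ≈ 0.0043526)
-4649 - n = -4649 - 1*4/919 = -4649 - 4/919 = -4272435/919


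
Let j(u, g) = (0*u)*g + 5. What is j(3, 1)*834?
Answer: 4170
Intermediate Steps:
j(u, g) = 5 (j(u, g) = 0*g + 5 = 0 + 5 = 5)
j(3, 1)*834 = 5*834 = 4170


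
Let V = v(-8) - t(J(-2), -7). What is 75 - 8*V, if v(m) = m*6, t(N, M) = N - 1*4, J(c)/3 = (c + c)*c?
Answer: 619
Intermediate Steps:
J(c) = 6*c² (J(c) = 3*((c + c)*c) = 3*((2*c)*c) = 3*(2*c²) = 6*c²)
t(N, M) = -4 + N (t(N, M) = N - 4 = -4 + N)
v(m) = 6*m
V = -68 (V = 6*(-8) - (-4 + 6*(-2)²) = -48 - (-4 + 6*4) = -48 - (-4 + 24) = -48 - 1*20 = -48 - 20 = -68)
75 - 8*V = 75 - 8*(-68) = 75 + 544 = 619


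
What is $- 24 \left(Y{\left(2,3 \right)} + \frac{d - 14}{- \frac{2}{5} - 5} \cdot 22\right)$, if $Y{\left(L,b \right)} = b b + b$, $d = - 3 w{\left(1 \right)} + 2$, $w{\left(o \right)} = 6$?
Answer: $- \frac{9664}{3} \approx -3221.3$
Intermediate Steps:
$d = -16$ ($d = \left(-3\right) 6 + 2 = -18 + 2 = -16$)
$Y{\left(L,b \right)} = b + b^{2}$ ($Y{\left(L,b \right)} = b^{2} + b = b + b^{2}$)
$- 24 \left(Y{\left(2,3 \right)} + \frac{d - 14}{- \frac{2}{5} - 5} \cdot 22\right) = - 24 \left(3 \left(1 + 3\right) + \frac{-16 - 14}{- \frac{2}{5} - 5} \cdot 22\right) = - 24 \left(3 \cdot 4 + - \frac{30}{\left(-2\right) \frac{1}{5} - 5} \cdot 22\right) = - 24 \left(12 + - \frac{30}{- \frac{2}{5} - 5} \cdot 22\right) = - 24 \left(12 + - \frac{30}{- \frac{27}{5}} \cdot 22\right) = - 24 \left(12 + \left(-30\right) \left(- \frac{5}{27}\right) 22\right) = - 24 \left(12 + \frac{50}{9} \cdot 22\right) = - 24 \left(12 + \frac{1100}{9}\right) = \left(-24\right) \frac{1208}{9} = - \frac{9664}{3}$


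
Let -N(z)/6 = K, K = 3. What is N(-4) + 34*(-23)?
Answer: -800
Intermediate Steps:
N(z) = -18 (N(z) = -6*3 = -18)
N(-4) + 34*(-23) = -18 + 34*(-23) = -18 - 782 = -800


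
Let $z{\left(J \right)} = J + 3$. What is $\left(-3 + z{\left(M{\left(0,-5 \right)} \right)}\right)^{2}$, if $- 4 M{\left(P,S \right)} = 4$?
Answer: $1$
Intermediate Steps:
$M{\left(P,S \right)} = -1$ ($M{\left(P,S \right)} = \left(- \frac{1}{4}\right) 4 = -1$)
$z{\left(J \right)} = 3 + J$
$\left(-3 + z{\left(M{\left(0,-5 \right)} \right)}\right)^{2} = \left(-3 + \left(3 - 1\right)\right)^{2} = \left(-3 + 2\right)^{2} = \left(-1\right)^{2} = 1$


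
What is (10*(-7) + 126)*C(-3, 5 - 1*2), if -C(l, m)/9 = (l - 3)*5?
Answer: 15120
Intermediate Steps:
C(l, m) = 135 - 45*l (C(l, m) = -9*(l - 3)*5 = -9*(-3 + l)*5 = -9*(-15 + 5*l) = 135 - 45*l)
(10*(-7) + 126)*C(-3, 5 - 1*2) = (10*(-7) + 126)*(135 - 45*(-3)) = (-70 + 126)*(135 + 135) = 56*270 = 15120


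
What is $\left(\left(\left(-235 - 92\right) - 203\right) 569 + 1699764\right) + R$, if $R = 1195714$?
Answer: $2593908$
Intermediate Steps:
$\left(\left(\left(-235 - 92\right) - 203\right) 569 + 1699764\right) + R = \left(\left(\left(-235 - 92\right) - 203\right) 569 + 1699764\right) + 1195714 = \left(\left(-327 - 203\right) 569 + 1699764\right) + 1195714 = \left(\left(-530\right) 569 + 1699764\right) + 1195714 = \left(-301570 + 1699764\right) + 1195714 = 1398194 + 1195714 = 2593908$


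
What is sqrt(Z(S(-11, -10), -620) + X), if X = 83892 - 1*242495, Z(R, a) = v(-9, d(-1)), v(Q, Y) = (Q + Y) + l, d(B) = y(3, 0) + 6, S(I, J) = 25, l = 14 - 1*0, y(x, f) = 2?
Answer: I*sqrt(158590) ≈ 398.23*I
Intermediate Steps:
l = 14 (l = 14 + 0 = 14)
d(B) = 8 (d(B) = 2 + 6 = 8)
v(Q, Y) = 14 + Q + Y (v(Q, Y) = (Q + Y) + 14 = 14 + Q + Y)
Z(R, a) = 13 (Z(R, a) = 14 - 9 + 8 = 13)
X = -158603 (X = 83892 - 242495 = -158603)
sqrt(Z(S(-11, -10), -620) + X) = sqrt(13 - 158603) = sqrt(-158590) = I*sqrt(158590)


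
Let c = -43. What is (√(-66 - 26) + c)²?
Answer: 1757 - 172*I*√23 ≈ 1757.0 - 824.88*I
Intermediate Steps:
(√(-66 - 26) + c)² = (√(-66 - 26) - 43)² = (√(-92) - 43)² = (2*I*√23 - 43)² = (-43 + 2*I*√23)²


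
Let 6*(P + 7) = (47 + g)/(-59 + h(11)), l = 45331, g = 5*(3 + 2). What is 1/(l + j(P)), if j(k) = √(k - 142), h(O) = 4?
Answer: 2493205/113019484062 - I*√451385/113019484062 ≈ 2.206e-5 - 5.9446e-9*I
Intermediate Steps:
g = 25 (g = 5*5 = 25)
P = -397/55 (P = -7 + ((47 + 25)/(-59 + 4))/6 = -7 + (72/(-55))/6 = -7 + (72*(-1/55))/6 = -7 + (⅙)*(-72/55) = -7 - 12/55 = -397/55 ≈ -7.2182)
j(k) = √(-142 + k)
1/(l + j(P)) = 1/(45331 + √(-142 - 397/55)) = 1/(45331 + √(-8207/55)) = 1/(45331 + I*√451385/55)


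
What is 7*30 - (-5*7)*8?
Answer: 490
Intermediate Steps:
7*30 - (-5*7)*8 = 210 - (-35)*8 = 210 - 1*(-280) = 210 + 280 = 490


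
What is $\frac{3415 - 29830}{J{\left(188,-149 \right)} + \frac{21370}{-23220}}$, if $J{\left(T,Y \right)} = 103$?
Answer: $- \frac{61335630}{237029} \approx -258.77$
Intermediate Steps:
$\frac{3415 - 29830}{J{\left(188,-149 \right)} + \frac{21370}{-23220}} = \frac{3415 - 29830}{103 + \frac{21370}{-23220}} = - \frac{26415}{103 + 21370 \left(- \frac{1}{23220}\right)} = - \frac{26415}{103 - \frac{2137}{2322}} = - \frac{26415}{\frac{237029}{2322}} = \left(-26415\right) \frac{2322}{237029} = - \frac{61335630}{237029}$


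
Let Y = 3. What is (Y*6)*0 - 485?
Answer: -485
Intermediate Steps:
(Y*6)*0 - 485 = (3*6)*0 - 485 = 18*0 - 485 = 0 - 485 = -485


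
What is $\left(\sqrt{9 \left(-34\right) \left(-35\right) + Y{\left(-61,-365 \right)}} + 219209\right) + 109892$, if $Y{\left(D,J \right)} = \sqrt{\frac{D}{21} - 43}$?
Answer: $329101 + \frac{\sqrt{4723110 + 42 i \sqrt{5061}}}{21} \approx 3.292 \cdot 10^{5} + 0.032734 i$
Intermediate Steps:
$Y{\left(D,J \right)} = \sqrt{-43 + \frac{D}{21}}$ ($Y{\left(D,J \right)} = \sqrt{D \frac{1}{21} - 43} = \sqrt{\frac{D}{21} - 43} = \sqrt{-43 + \frac{D}{21}}$)
$\left(\sqrt{9 \left(-34\right) \left(-35\right) + Y{\left(-61,-365 \right)}} + 219209\right) + 109892 = \left(\sqrt{9 \left(-34\right) \left(-35\right) + \frac{\sqrt{-18963 + 21 \left(-61\right)}}{21}} + 219209\right) + 109892 = \left(\sqrt{\left(-306\right) \left(-35\right) + \frac{\sqrt{-18963 - 1281}}{21}} + 219209\right) + 109892 = \left(\sqrt{10710 + \frac{\sqrt{-20244}}{21}} + 219209\right) + 109892 = \left(\sqrt{10710 + \frac{2 i \sqrt{5061}}{21}} + 219209\right) + 109892 = \left(219209 + \sqrt{10710 + \frac{2 i \sqrt{5061}}{21}}\right) + 109892 = 329101 + \sqrt{10710 + \frac{2 i \sqrt{5061}}{21}}$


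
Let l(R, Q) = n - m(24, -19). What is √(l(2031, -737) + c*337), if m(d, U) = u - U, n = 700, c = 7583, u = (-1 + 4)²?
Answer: √2556143 ≈ 1598.8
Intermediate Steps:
u = 9 (u = 3² = 9)
m(d, U) = 9 - U
l(R, Q) = 672 (l(R, Q) = 700 - (9 - 1*(-19)) = 700 - (9 + 19) = 700 - 1*28 = 700 - 28 = 672)
√(l(2031, -737) + c*337) = √(672 + 7583*337) = √(672 + 2555471) = √2556143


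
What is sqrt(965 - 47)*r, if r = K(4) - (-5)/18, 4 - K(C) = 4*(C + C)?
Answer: -499*sqrt(102)/6 ≈ -839.94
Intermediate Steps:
K(C) = 4 - 8*C (K(C) = 4 - 4*(C + C) = 4 - 4*2*C = 4 - 8*C)
r = -499/18 (r = (4 - 8*4) - (-5)/18 = (4 - 32) - (-5)/18 = -28 - 1*(-5/18) = -28 + 5/18 = -499/18 ≈ -27.722)
sqrt(965 - 47)*r = sqrt(965 - 47)*(-499/18) = sqrt(918)*(-499/18) = (3*sqrt(102))*(-499/18) = -499*sqrt(102)/6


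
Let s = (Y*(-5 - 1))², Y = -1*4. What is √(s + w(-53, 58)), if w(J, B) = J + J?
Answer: √470 ≈ 21.679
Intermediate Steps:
w(J, B) = 2*J
Y = -4
s = 576 (s = (-4*(-5 - 1))² = (-4*(-6))² = 24² = 576)
√(s + w(-53, 58)) = √(576 + 2*(-53)) = √(576 - 106) = √470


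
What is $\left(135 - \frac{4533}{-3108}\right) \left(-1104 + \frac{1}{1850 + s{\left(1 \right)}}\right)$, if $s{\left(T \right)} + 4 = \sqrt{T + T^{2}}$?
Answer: $- \frac{265926938128055}{1765195852} - \frac{141371 \sqrt{2}}{3530391704} \approx -1.5065 \cdot 10^{5}$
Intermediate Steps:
$s{\left(T \right)} = -4 + \sqrt{T + T^{2}}$
$\left(135 - \frac{4533}{-3108}\right) \left(-1104 + \frac{1}{1850 + s{\left(1 \right)}}\right) = \left(135 - \frac{4533}{-3108}\right) \left(-1104 + \frac{1}{1850 - \left(4 - \sqrt{1 \left(1 + 1\right)}\right)}\right) = \left(135 - - \frac{1511}{1036}\right) \left(-1104 + \frac{1}{1850 - \left(4 - \sqrt{1 \cdot 2}\right)}\right) = \left(135 + \frac{1511}{1036}\right) \left(-1104 + \frac{1}{1850 - \left(4 - \sqrt{2}\right)}\right) = \frac{141371 \left(-1104 + \frac{1}{1846 + \sqrt{2}}\right)}{1036} = - \frac{39018396}{259} + \frac{141371}{1036 \left(1846 + \sqrt{2}\right)}$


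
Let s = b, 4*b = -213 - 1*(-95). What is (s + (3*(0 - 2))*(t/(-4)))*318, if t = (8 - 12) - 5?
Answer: -13674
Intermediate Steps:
b = -59/2 (b = (-213 - 1*(-95))/4 = (-213 + 95)/4 = (¼)*(-118) = -59/2 ≈ -29.500)
t = -9 (t = -4 - 5 = -9)
s = -59/2 ≈ -29.500
(s + (3*(0 - 2))*(t/(-4)))*318 = (-59/2 + (3*(0 - 2))*(-9/(-4)))*318 = (-59/2 + (3*(-2))*(-9*(-¼)))*318 = (-59/2 - 6*9/4)*318 = (-59/2 - 27/2)*318 = -43*318 = -13674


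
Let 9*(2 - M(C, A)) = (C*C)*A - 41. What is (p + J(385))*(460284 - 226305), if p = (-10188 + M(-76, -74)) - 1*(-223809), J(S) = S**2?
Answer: 287333777321/3 ≈ 9.5778e+10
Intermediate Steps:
M(C, A) = 59/9 - A*C**2/9 (M(C, A) = 2 - ((C*C)*A - 41)/9 = 2 - (C**2*A - 41)/9 = 2 - (A*C**2 - 41)/9 = 2 - (-41 + A*C**2)/9 = 2 + (41/9 - A*C**2/9) = 59/9 - A*C**2/9)
p = 2350072/9 (p = (-10188 + (59/9 - 1/9*(-74)*(-76)**2)) - 1*(-223809) = (-10188 + (59/9 - 1/9*(-74)*5776)) + 223809 = (-10188 + (59/9 + 427424/9)) + 223809 = (-10188 + 427483/9) + 223809 = 335791/9 + 223809 = 2350072/9 ≈ 2.6112e+5)
(p + J(385))*(460284 - 226305) = (2350072/9 + 385**2)*(460284 - 226305) = (2350072/9 + 148225)*233979 = (3684097/9)*233979 = 287333777321/3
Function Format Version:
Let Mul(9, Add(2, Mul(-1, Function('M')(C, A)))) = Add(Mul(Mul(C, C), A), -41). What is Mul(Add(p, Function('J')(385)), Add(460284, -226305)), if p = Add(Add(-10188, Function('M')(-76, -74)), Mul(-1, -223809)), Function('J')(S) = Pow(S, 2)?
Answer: Rational(287333777321, 3) ≈ 9.5778e+10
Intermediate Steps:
Function('M')(C, A) = Add(Rational(59, 9), Mul(Rational(-1, 9), A, Pow(C, 2))) (Function('M')(C, A) = Add(2, Mul(Rational(-1, 9), Add(Mul(Mul(C, C), A), -41))) = Add(2, Mul(Rational(-1, 9), Add(Mul(Pow(C, 2), A), -41))) = Add(2, Mul(Rational(-1, 9), Add(Mul(A, Pow(C, 2)), -41))) = Add(2, Mul(Rational(-1, 9), Add(-41, Mul(A, Pow(C, 2))))) = Add(2, Add(Rational(41, 9), Mul(Rational(-1, 9), A, Pow(C, 2)))) = Add(Rational(59, 9), Mul(Rational(-1, 9), A, Pow(C, 2))))
p = Rational(2350072, 9) (p = Add(Add(-10188, Add(Rational(59, 9), Mul(Rational(-1, 9), -74, Pow(-76, 2)))), Mul(-1, -223809)) = Add(Add(-10188, Add(Rational(59, 9), Mul(Rational(-1, 9), -74, 5776))), 223809) = Add(Add(-10188, Add(Rational(59, 9), Rational(427424, 9))), 223809) = Add(Add(-10188, Rational(427483, 9)), 223809) = Add(Rational(335791, 9), 223809) = Rational(2350072, 9) ≈ 2.6112e+5)
Mul(Add(p, Function('J')(385)), Add(460284, -226305)) = Mul(Add(Rational(2350072, 9), Pow(385, 2)), Add(460284, -226305)) = Mul(Add(Rational(2350072, 9), 148225), 233979) = Mul(Rational(3684097, 9), 233979) = Rational(287333777321, 3)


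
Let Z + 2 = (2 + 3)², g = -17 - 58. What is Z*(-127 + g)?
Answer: -4646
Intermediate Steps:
g = -75
Z = 23 (Z = -2 + (2 + 3)² = -2 + 5² = -2 + 25 = 23)
Z*(-127 + g) = 23*(-127 - 75) = 23*(-202) = -4646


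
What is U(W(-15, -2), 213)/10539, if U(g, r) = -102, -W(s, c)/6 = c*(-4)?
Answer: -34/3513 ≈ -0.0096783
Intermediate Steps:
W(s, c) = 24*c (W(s, c) = -6*c*(-4) = -(-24)*c = 24*c)
U(W(-15, -2), 213)/10539 = -102/10539 = -102*1/10539 = -34/3513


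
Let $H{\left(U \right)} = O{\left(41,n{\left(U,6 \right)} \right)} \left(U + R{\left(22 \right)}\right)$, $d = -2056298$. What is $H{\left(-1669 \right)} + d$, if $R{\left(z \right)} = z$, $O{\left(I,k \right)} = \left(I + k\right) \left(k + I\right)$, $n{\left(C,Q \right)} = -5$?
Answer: $-4190810$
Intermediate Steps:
$O{\left(I,k \right)} = \left(I + k\right)^{2}$ ($O{\left(I,k \right)} = \left(I + k\right) \left(I + k\right) = \left(I + k\right)^{2}$)
$H{\left(U \right)} = 28512 + 1296 U$ ($H{\left(U \right)} = \left(41 - 5\right)^{2} \left(U + 22\right) = 36^{2} \left(22 + U\right) = 1296 \left(22 + U\right) = 28512 + 1296 U$)
$H{\left(-1669 \right)} + d = \left(28512 + 1296 \left(-1669\right)\right) - 2056298 = \left(28512 - 2163024\right) - 2056298 = -2134512 - 2056298 = -4190810$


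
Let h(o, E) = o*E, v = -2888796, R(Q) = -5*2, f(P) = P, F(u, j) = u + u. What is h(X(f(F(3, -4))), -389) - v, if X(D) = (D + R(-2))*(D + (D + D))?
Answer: 2916804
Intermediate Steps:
F(u, j) = 2*u
R(Q) = -10
X(D) = 3*D*(-10 + D) (X(D) = (D - 10)*(D + (D + D)) = (-10 + D)*(D + 2*D) = (-10 + D)*(3*D) = 3*D*(-10 + D))
h(o, E) = E*o
h(X(f(F(3, -4))), -389) - v = -1167*2*3*(-10 + 2*3) - 1*(-2888796) = -1167*6*(-10 + 6) + 2888796 = -1167*6*(-4) + 2888796 = -389*(-72) + 2888796 = 28008 + 2888796 = 2916804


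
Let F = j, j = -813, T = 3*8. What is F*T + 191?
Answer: -19321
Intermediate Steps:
T = 24
F = -813
F*T + 191 = -813*24 + 191 = -19512 + 191 = -19321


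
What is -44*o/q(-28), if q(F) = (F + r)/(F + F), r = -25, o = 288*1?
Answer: -709632/53 ≈ -13389.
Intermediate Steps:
o = 288
q(F) = (-25 + F)/(2*F) (q(F) = (F - 25)/(F + F) = (-25 + F)/((2*F)) = (-25 + F)*(1/(2*F)) = (-25 + F)/(2*F))
-44*o/q(-28) = -12672/((½)*(-25 - 28)/(-28)) = -12672/((½)*(-1/28)*(-53)) = -12672/53/56 = -12672*56/53 = -44*16128/53 = -709632/53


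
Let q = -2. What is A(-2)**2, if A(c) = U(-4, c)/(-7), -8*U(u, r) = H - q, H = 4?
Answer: 9/784 ≈ 0.011480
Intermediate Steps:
U(u, r) = -3/4 (U(u, r) = -(4 - 1*(-2))/8 = -(4 + 2)/8 = -1/8*6 = -3/4)
A(c) = 3/28 (A(c) = -3/4/(-7) = -3/4*(-1/7) = 3/28)
A(-2)**2 = (3/28)**2 = 9/784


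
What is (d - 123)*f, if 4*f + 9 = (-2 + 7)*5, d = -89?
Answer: -848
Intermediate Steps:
f = 4 (f = -9/4 + ((-2 + 7)*5)/4 = -9/4 + (5*5)/4 = -9/4 + (¼)*25 = -9/4 + 25/4 = 4)
(d - 123)*f = (-89 - 123)*4 = -212*4 = -848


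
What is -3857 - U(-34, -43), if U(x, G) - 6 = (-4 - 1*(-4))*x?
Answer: -3863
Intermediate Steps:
U(x, G) = 6 (U(x, G) = 6 + (-4 - 1*(-4))*x = 6 + (-4 + 4)*x = 6 + 0*x = 6 + 0 = 6)
-3857 - U(-34, -43) = -3857 - 1*6 = -3857 - 6 = -3863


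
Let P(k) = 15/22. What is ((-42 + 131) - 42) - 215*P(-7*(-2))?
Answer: -2191/22 ≈ -99.591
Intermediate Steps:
P(k) = 15/22 (P(k) = 15*(1/22) = 15/22)
((-42 + 131) - 42) - 215*P(-7*(-2)) = ((-42 + 131) - 42) - 215*15/22 = (89 - 42) - 3225/22 = 47 - 3225/22 = -2191/22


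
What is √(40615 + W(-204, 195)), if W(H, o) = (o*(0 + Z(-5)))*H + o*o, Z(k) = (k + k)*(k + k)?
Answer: 4*I*√243710 ≈ 1974.7*I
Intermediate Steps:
Z(k) = 4*k² (Z(k) = (2*k)*(2*k) = 4*k²)
W(H, o) = o² + 100*H*o (W(H, o) = (o*(0 + 4*(-5)²))*H + o*o = (o*(0 + 4*25))*H + o² = (o*(0 + 100))*H + o² = (o*100)*H + o² = (100*o)*H + o² = 100*H*o + o² = o² + 100*H*o)
√(40615 + W(-204, 195)) = √(40615 + 195*(195 + 100*(-204))) = √(40615 + 195*(195 - 20400)) = √(40615 + 195*(-20205)) = √(40615 - 3939975) = √(-3899360) = 4*I*√243710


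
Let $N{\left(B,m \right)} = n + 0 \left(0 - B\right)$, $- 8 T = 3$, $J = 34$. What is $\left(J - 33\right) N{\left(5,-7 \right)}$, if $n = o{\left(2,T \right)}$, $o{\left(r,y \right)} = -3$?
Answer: $-3$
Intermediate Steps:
$T = - \frac{3}{8}$ ($T = \left(- \frac{1}{8}\right) 3 = - \frac{3}{8} \approx -0.375$)
$n = -3$
$N{\left(B,m \right)} = -3$ ($N{\left(B,m \right)} = -3 + 0 \left(0 - B\right) = -3 + 0 \left(- B\right) = -3 + 0 = -3$)
$\left(J - 33\right) N{\left(5,-7 \right)} = \left(34 - 33\right) \left(-3\right) = 1 \left(-3\right) = -3$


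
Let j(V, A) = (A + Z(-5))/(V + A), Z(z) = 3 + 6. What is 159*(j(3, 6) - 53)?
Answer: -8162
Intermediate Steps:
Z(z) = 9
j(V, A) = (9 + A)/(A + V) (j(V, A) = (A + 9)/(V + A) = (9 + A)/(A + V))
159*(j(3, 6) - 53) = 159*((9 + 6)/(6 + 3) - 53) = 159*(15/9 - 53) = 159*((⅑)*15 - 53) = 159*(5/3 - 53) = 159*(-154/3) = -8162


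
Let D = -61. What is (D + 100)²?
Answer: 1521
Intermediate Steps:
(D + 100)² = (-61 + 100)² = 39² = 1521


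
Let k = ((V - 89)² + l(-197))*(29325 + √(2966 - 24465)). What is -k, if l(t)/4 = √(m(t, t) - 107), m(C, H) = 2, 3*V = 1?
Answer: -691639900/3 + 4*√2257395 - 117300*I*√105 - 70756*I*√21499/9 ≈ -2.3054e+8 - 2.3547e+6*I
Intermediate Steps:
V = ⅓ (V = (⅓)*1 = ⅓ ≈ 0.33333)
l(t) = 4*I*√105 (l(t) = 4*√(2 - 107) = 4*√(-105) = 4*(I*√105) = 4*I*√105)
k = (29325 + I*√21499)*(70756/9 + 4*I*√105) (k = ((⅓ - 89)² + 4*I*√105)*(29325 + √(2966 - 24465)) = ((-266/3)² + 4*I*√105)*(29325 + √(-21499)) = (70756/9 + 4*I*√105)*(29325 + I*√21499) = (29325 + I*√21499)*(70756/9 + 4*I*√105) ≈ 2.3054e+8 + 2.3547e+6*I)
-k = -(691639900/3 - 4*√2257395 + 117300*I*√105 + 70756*I*√21499/9) = -691639900/3 + 4*√2257395 - 117300*I*√105 - 70756*I*√21499/9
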